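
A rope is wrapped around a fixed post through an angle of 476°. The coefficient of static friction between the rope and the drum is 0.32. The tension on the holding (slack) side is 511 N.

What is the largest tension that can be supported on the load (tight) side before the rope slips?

T_max ≈ 7290 N

At impending slip the capstan equation gives T₂/T₁ = e^{μβ} with β in radians.
β = 476° × π/180 = 8.308 rad.
e^{μβ} = e^{0.32×8.308} = 14.27.
T₂ = T₁ · e^{μβ} = 511 × 14.27 = 7290 N.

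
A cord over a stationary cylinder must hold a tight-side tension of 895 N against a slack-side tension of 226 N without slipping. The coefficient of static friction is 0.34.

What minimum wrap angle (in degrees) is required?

β_min ≈ 232°

T₂/T₁ = e^{μβ} → β = ln(T₂/T₁)/μ.
β = ln(895/226)/0.34 = 1.376/0.34 = 4.048 rad.
In degrees: β = 4.048 × 180/π = 232°.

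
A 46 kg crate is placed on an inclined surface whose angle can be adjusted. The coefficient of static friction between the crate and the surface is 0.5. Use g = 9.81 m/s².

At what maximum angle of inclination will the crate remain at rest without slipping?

θ_max ≈ 26.6°

At the slip threshold, m g sin θ = μ_s · m g cos θ, so tan θ = μ_s.
θ_max = arctan(0.5) = 26.6°.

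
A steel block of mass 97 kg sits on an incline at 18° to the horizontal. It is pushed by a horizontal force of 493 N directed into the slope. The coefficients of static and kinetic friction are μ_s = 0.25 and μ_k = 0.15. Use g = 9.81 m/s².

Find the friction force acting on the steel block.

f ≈ 175 N (down the incline)

Normal direction: N = m g cos θ + P sin θ = 1057 N.
Along the incline, the net driving force (taking up-slope positive) is P cos θ − m g sin θ = 468.9 − 294.1 = 174.8 N, so equilibrium requires friction f = -174.8 N (down-slope).
The limit of static friction is μ_s N = 264.3 N.
|f_req| = 174.8 ≤ 264.3 N → the steel block is in equilibrium; friction equals the required value.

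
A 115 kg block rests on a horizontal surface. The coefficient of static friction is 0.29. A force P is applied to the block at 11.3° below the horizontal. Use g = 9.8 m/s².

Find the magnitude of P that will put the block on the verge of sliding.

N = m g + P sin α (the push presses the block into the horizontal surface).
At impending slip, P cos α = μ_s N = μ_s (m g + P sin α).
Solving: P (cos α − μ_s sin α) = μ_s m g → P = 0.29×1130/(cos 11.3° − 0.29 sin 11.3°) = 327/0.9238 = 354 N.

P ≈ 354 N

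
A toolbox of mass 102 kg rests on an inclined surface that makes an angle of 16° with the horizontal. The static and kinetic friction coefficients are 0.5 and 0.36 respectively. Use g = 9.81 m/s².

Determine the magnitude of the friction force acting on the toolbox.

Perpendicular to the surface, N = m g cos θ = 102·9.81·cos 16° = 961.9 N.
For equilibrium along the incline, friction must balance the weight component: f = m g sin θ = 275.8 N up the slope.
The static-friction ceiling is μ_s N = 0.5 × 961.9 = 480.9 N.
Since |275.8| ≤ 480.9 N, the toolbox remains in static equilibrium and friction takes exactly the required value.

f ≈ 276 N (up the incline)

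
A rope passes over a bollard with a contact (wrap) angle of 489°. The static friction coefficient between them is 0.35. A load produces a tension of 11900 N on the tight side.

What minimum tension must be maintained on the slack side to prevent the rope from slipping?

T_min ≈ 600 N

Capstan equation at impending slip: T_tight/T_slack = e^{μβ}.
β = 489° = 8.535 rad; e^{μβ} = e^{0.35×8.535} = 19.83.
T_slack = T_tight / e^{μβ} = 11900 / 19.83 = 600 N.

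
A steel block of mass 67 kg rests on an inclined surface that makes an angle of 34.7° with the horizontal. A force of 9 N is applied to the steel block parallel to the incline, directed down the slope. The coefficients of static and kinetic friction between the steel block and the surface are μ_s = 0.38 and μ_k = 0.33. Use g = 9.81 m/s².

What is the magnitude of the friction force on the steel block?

f ≈ 178 N (up the incline)

The normal reaction is N = m g cos θ = 540.4 N.
Parallel to the incline, ΣF = 0 gives f = m g sin θ + P = 374.2 + 9 = 383.2 N (up-slope positive).
Maximum static friction available: μ_s N = 0.38 × 540.4 = 205.3 N.
Since |383.2| > 205.3 N, static friction cannot hold it; the steel block slides down the incline and kinetic friction applies: f = μ_k N = 0.33 × 540.4 = 178 N.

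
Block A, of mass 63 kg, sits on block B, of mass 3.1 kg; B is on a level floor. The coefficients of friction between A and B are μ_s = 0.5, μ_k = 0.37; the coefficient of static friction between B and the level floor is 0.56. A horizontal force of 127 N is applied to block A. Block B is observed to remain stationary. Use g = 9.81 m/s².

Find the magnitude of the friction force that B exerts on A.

The normal force B exerts on A is simply A's weight, N₁ = 618 N.
Maximum static friction on A from B: μ_s N₁ = 0.5×618 = 309 N.
Since P = 127 N ≤ 309 N, A does not slip on B; friction on A equals P = 127 N.
By Newton's third law B feels 127 N forward from A. With B stationary, the floor's static friction on B balances it: f₂ = 127 N (well within μ_s(m_A+m_B)g = 363.1 N).

f ≈ 127 N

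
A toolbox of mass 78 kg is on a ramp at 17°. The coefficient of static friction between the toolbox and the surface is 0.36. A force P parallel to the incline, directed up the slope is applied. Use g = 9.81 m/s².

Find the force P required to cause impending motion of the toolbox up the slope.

At impending motion up the slope, friction acts down-slope at its limit: f = μ_s N.
P is parallel to the surface, so N = m g cos θ = 732 N.
Along the incline: P = m g sin θ + μ_s N = 224 + 0.36×732 = 487 N.

P ≈ 487 N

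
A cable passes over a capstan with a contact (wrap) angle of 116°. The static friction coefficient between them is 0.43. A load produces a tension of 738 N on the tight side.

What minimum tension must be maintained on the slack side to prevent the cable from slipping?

T_min ≈ 309 N

Capstan equation at impending slip: T_tight/T_slack = e^{μβ}.
β = 116° = 2.025 rad; e^{μβ} = e^{0.43×2.025} = 2.388.
T_slack = T_tight / e^{μβ} = 738 / 2.388 = 309 N.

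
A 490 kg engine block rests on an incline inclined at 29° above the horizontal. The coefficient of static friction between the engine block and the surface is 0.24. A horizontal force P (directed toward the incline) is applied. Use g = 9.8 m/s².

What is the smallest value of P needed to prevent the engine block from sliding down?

The engine block tends to slide down (tan θ > μ_s), so at the point of impending slip friction acts up-slope at its limit: f = μ_s N.
Perpendicular to the incline: N = m g cos θ + P sin θ.
Along the incline: P cos θ + μ_s N = m g sin θ, i.e. P cos θ + μ_s (m g cos θ + P sin θ) = m g sin θ.
Solving, P (cos θ + μ_s sin θ) = m g (sin θ − μ_s cos θ), so P = 4800×0.2749/0.991 = 1330 N.

P_min ≈ 1330 N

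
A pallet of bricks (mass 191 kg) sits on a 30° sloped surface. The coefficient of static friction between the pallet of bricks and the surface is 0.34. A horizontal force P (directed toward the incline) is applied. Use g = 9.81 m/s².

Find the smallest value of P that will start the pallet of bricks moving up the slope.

P ≈ 2140 N

At impending motion up the slope, friction acts down-slope at its limit: f = μ_s N.
Perpendicular to the incline: N = m g cos θ + P sin θ.
Along the incline: P cos θ = m g sin θ + μ_s N = m g sin θ + μ_s (m g cos θ + P sin θ).
Solving, P (cos θ − μ_s sin θ) = m g (sin θ + μ_s cos θ), so P = 191×9.81×(sin 30° + 0.34 cos 30°)/(cos 30° − 0.34 sin 30°) = 1870×0.7944/0.696 = 2140 N.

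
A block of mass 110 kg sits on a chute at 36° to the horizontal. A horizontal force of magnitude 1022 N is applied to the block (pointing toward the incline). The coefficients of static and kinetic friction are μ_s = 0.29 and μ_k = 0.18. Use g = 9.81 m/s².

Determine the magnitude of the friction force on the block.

f ≈ 193 N (down the incline)

Normal direction: N = m g cos θ + P sin θ = 1474 N.
Along the incline, the net driving force (taking up-slope positive) is P cos θ − m g sin θ = 826.8 − 634.3 = 192.5 N, so equilibrium requires friction f = -192.5 N (down-slope).
The limit of static friction is μ_s N = 427.4 N.
Since 192.5 N is within the 427.4 N limit, the block stays put and friction is exactly 193 N.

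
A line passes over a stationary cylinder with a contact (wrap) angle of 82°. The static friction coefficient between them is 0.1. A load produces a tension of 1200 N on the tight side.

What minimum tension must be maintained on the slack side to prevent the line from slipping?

T_min ≈ 1040 N

Capstan equation at impending slip: T_tight/T_slack = e^{μβ}.
β = 82° = 1.431 rad; e^{μβ} = e^{0.1×1.431} = 1.154.
T_slack = T_tight / e^{μβ} = 1200 / 1.154 = 1040 N.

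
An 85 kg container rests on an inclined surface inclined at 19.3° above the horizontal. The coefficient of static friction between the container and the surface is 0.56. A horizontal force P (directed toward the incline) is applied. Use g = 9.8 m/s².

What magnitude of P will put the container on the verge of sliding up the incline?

At impending motion up the slope, friction acts down-slope at its limit: f = μ_s N.
Perpendicular to the incline: N = m g cos θ + P sin θ.
Along the incline: P cos θ = m g sin θ + μ_s N = m g sin θ + μ_s (m g cos θ + P sin θ).
Solving, P (cos θ − μ_s sin θ) = m g (sin θ + μ_s cos θ), so P = 85×9.8×(sin 19.3° + 0.56 cos 19.3°)/(cos 19.3° − 0.56 sin 19.3°) = 833×0.859/0.7587 = 943 N.

P ≈ 943 N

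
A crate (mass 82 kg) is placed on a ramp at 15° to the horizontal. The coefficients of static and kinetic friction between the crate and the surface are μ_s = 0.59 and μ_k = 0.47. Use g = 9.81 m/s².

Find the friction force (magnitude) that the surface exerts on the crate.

The normal reaction is N = m g cos θ = 777 N.
For equilibrium along the incline, friction must balance the weight component: f = m g sin θ = 208.2 N up the slope.
Static friction can supply at most μ_s N = 458.4 N.
Since |208.2| ≤ 458.4 N, no slip — friction simply equals what equilibrium demands.

f ≈ 208 N (up the incline)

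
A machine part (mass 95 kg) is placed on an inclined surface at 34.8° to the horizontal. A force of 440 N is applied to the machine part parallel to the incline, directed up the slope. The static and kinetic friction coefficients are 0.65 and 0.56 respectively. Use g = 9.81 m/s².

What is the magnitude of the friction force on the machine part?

f ≈ 91.9 N (up the incline)

The normal reaction is N = m g cos θ = 765.3 N.
The friction needed for equilibrium is m g sin θ − P = 531.9 − 440 = 91.88 N, measured positive up-slope.
The static-friction ceiling is μ_s N = 0.65 × 765.3 = 497.4 N.
Since |91.88| ≤ 497.4 N, the machine part remains in static equilibrium and friction takes exactly the required value.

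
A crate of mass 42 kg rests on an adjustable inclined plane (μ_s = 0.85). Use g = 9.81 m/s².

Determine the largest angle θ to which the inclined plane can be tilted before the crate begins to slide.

θ_max ≈ 40.4°

At the slip threshold, m g sin θ = μ_s · m g cos θ, so tan θ = μ_s.
θ_max = arctan(0.85) = 40.4°.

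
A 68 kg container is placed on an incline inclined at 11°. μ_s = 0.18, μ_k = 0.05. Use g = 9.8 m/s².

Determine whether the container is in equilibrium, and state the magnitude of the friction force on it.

f ≈ 32.7 N

N = m g cos θ = 654 N.
Down-slope weight component: m g sin θ = 127 N.
μ_s N = 118 N.
127 > 118 N, so it slides; kinetic friction f = μ_k N = 0.05×654 = 32.7 N.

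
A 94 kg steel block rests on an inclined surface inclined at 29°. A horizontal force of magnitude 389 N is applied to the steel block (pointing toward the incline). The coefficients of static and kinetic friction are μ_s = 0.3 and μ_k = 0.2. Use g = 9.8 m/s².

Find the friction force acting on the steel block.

Resolve perpendicular to the incline: N = m g cos θ + P sin θ = 94×9.8×cos 29° + 389×sin 29° = 994.3 N.
Parallel to the incline: P cos θ − m g sin θ = 340.2 − 446.6 = -106.4 N; the friction needed to balance this is 106.4 N acting up the slope.
Maximum static friction: μ_s N = 0.3 × 994.3 = 298.3 N.
Since 106.4 N is within the 298.3 N limit, the steel block stays put and friction is exactly 106 N.

f ≈ 106 N (up the incline)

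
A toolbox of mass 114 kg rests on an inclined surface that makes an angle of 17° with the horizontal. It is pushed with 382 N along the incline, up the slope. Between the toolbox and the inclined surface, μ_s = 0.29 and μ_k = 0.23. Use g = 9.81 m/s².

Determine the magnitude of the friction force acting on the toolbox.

f ≈ 55 N (down the incline)

The normal reaction is N = m g cos θ = 1069 N.
For equilibrium along the incline the friction force must supply f = m g sin θ − P = 327 − 382 = -55.03 N (positive meaning up-slope).
Static friction can supply at most μ_s N = 310.1 N.
Since |-55.03| ≤ 310.1 N, the toolbox remains in static equilibrium and friction takes exactly the required value.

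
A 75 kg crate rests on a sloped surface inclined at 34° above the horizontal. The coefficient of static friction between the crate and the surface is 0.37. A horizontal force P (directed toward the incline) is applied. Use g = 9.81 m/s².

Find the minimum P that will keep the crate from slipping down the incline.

P_min ≈ 179 N

The crate tends to slide down (tan θ > μ_s), so at the point of impending slip friction acts up-slope at its limit: f = μ_s N.
Perpendicular to the incline: N = m g cos θ + P sin θ.
Along the incline: P cos θ + μ_s N = m g sin θ, i.e. P cos θ + μ_s (m g cos θ + P sin θ) = m g sin θ.
Solving, P (cos θ + μ_s sin θ) = m g (sin θ − μ_s cos θ), so P = 736×0.2524/1.036 = 179 N.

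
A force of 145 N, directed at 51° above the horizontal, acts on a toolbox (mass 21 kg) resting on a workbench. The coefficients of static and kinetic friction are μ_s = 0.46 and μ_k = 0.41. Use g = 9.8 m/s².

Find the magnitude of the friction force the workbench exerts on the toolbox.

N = m g − P sin α = 205.8 − 145×sin 51° = 93.11 N.
The horizontal driving force is P cos α = 91.25 N, so equilibrium needs friction f = 91.25 N.
μ_s N = 0.46 × 93.11 = 42.83 N.
91.25 > 42.83 N → the toolbox slides; f = μ_k N = 0.41×93.11 = 38.2 N.

f ≈ 38.2 N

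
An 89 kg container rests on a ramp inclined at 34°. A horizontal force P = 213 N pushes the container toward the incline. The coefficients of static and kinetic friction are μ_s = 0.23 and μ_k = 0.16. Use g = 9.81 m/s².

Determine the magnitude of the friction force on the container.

Resolve perpendicular to the incline: N = m g cos θ + P sin θ = 89×9.81×cos 34° + 213×sin 34° = 842.9 N.
Along the incline, the net driving force (taking up-slope positive) is P cos θ − m g sin θ = 176.6 − 488.2 = -311.6 N, so equilibrium requires friction f = 311.6 N (up-slope).
The limit of static friction is μ_s N = 193.9 N.
|f_req| = 311.6 > 193.9 N → the container slides down the incline; f = μ_k N = 0.16 × 842.9 = 135 N.

f ≈ 135 N (up the incline)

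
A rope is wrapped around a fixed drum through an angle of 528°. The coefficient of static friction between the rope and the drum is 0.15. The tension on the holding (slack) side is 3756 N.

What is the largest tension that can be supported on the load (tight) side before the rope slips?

T_max ≈ 15000 N

At impending slip the capstan equation gives T₂/T₁ = e^{μβ} with β in radians.
β = 528° × π/180 = 9.215 rad.
e^{μβ} = e^{0.15×9.215} = 3.984.
T₂ = T₁ · e^{μβ} = 3756 × 3.984 = 15000 N.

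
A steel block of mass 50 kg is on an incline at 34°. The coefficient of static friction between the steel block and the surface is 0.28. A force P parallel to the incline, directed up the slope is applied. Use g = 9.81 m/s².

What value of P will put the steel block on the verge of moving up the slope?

At impending motion up the slope, friction acts down-slope at its limit: f = μ_s N.
P is parallel to the surface, so N = m g cos θ = 407 N.
Along the incline: P = m g sin θ + μ_s N = 274 + 0.28×407 = 388 N.

P ≈ 388 N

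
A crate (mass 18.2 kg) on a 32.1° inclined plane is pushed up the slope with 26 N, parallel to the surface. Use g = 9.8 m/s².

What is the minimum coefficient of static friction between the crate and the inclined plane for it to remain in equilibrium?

μ_s,min ≈ 0.455

N = m g cos θ = 151.1 N.
Friction must make up the shortfall along the incline: f = m g sin θ − P = 94.78 − 26 = 68.78 N.
At the threshold f = μ_s N, so μ_s,min = 68.78/151.1 = 0.455.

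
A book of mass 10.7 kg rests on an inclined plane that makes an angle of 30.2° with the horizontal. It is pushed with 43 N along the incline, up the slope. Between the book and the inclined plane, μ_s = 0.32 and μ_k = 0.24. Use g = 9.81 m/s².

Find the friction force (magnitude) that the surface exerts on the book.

f ≈ 9.8 N (up the incline)

Normal force: N = m g cos θ = 10.7 × 9.81 × cos 30.2° = 90.72 N.
For equilibrium along the incline the friction force must supply f = m g sin θ − P = 52.8 − 43 = 9.8 N (positive meaning up-slope).
Static friction can supply at most μ_s N = 29.03 N.
Since |9.8| ≤ 29.03 N, the book remains in static equilibrium and friction takes exactly the required value.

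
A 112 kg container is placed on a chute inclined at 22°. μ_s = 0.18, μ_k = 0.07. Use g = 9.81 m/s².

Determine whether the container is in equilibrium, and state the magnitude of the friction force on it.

f ≈ 71.3 N

N = m g cos θ = 1020 N.
Down-slope weight component: m g sin θ = 412 N.
μ_s N = 183 N.
412 > 183 N, so it slides; kinetic friction f = μ_k N = 0.07×1020 = 71.3 N.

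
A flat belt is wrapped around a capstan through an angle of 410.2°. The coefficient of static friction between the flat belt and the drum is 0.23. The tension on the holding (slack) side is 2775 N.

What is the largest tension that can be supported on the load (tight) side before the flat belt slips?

T_max ≈ 14400 N

At impending slip the capstan equation gives T₂/T₁ = e^{μβ} with β in radians.
β = 410.2° × π/180 = 7.159 rad.
e^{μβ} = e^{0.23×7.159} = 5.19.
T₂ = T₁ · e^{μβ} = 2775 × 5.19 = 14400 N.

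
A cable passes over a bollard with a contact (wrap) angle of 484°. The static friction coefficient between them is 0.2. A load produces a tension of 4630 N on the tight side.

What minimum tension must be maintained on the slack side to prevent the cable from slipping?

Capstan equation at impending slip: T_tight/T_slack = e^{μβ}.
β = 484° = 8.447 rad; e^{μβ} = e^{0.2×8.447} = 5.417.
T_slack = T_tight / e^{μβ} = 4630 / 5.417 = 855 N.

T_min ≈ 855 N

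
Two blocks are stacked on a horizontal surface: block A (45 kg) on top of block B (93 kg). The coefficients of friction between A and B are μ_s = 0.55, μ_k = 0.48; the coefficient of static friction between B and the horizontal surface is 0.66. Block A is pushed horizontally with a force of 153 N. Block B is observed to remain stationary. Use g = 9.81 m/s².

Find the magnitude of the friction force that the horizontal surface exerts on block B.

The normal force B exerts on A is simply A's weight, N₁ = 441.5 N.
So the A–B interface can sustain at most μ_s N₁ = 242.8 N of static friction.
P = 153 N is within that limit, so A and B move together (both at rest); the A–B friction is simply f₁ = P = 153 N.
B experiences an equal 153 N forward from A (third law). B is in equilibrium, so the floor supplies f₂ = 153 N of static friction (limit μ_s(m_A+m_B)g = 893.5 N, not exceeded).

f ≈ 153 N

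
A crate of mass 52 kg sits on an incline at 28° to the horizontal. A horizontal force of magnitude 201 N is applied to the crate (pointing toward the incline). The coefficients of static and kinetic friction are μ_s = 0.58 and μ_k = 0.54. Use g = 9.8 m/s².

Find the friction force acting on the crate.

Normal direction: N = m g cos θ + P sin θ = 544.3 N.
Along the incline, the net driving force (taking up-slope positive) is P cos θ − m g sin θ = 177.5 − 239.2 = -61.77 N, so equilibrium requires friction f = 61.77 N (up-slope).
The limit of static friction is μ_s N = 315.7 N.
Since 61.77 N is within the 315.7 N limit, the crate stays put and friction is exactly 61.8 N.

f ≈ 61.8 N (up the incline)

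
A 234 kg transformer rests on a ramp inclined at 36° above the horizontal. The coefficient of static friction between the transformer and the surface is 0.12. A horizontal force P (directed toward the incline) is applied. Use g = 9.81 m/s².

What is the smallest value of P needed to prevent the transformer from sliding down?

The transformer tends to slide down (tan θ > μ_s), so at the point of impending slip friction acts up-slope at its limit: f = μ_s N.
Perpendicular to the incline: N = m g cos θ + P sin θ.
Along the incline: P cos θ + μ_s N = m g sin θ, i.e. P cos θ + μ_s (m g cos θ + P sin θ) = m g sin θ.
Solving, P (cos θ + μ_s sin θ) = m g (sin θ − μ_s cos θ), so P = 2300×0.4907/0.8796 = 1280 N.

P_min ≈ 1280 N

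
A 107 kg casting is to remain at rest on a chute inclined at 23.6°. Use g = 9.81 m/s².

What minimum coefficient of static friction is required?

μ_s,min ≈ 0.437

At the slip threshold m g sin θ = μ_s m g cos θ, so μ_s,min = tan θ.
μ_s,min = tan 23.6° = 0.437.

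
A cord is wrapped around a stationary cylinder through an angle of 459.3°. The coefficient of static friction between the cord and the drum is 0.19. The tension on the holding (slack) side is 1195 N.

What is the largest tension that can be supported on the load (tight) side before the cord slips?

At impending slip the capstan equation gives T₂/T₁ = e^{μβ} with β in radians.
β = 459.3° × π/180 = 8.016 rad.
e^{μβ} = e^{0.19×8.016} = 4.586.
T₂ = T₁ · e^{μβ} = 1195 × 4.586 = 5480 N.

T_max ≈ 5480 N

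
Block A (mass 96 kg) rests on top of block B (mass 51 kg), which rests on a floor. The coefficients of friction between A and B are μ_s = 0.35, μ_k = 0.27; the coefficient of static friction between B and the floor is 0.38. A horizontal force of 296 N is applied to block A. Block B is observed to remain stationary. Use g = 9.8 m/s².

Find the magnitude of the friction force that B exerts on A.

Normal force at the A–B interface: N₁ = m_A g = 940.8 N.
Maximum static friction on A from B: μ_s N₁ = 0.35×940.8 = 329.3 N.
P = 296 N is within that limit, so A and B move together (both at rest); the A–B friction is simply f₁ = P = 296 N.
By Newton's third law B feels 296 N forward from A. With B stationary, the floor's static friction on B balances it: f₂ = 296 N (well within μ_s(m_A+m_B)g = 547.4 N).

f ≈ 296 N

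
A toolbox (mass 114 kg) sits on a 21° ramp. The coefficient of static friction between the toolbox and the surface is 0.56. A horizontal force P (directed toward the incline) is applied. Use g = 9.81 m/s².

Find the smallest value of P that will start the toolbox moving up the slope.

At impending motion up the slope, friction acts down-slope at its limit: f = μ_s N.
Perpendicular to the incline: N = m g cos θ + P sin θ.
Along the incline: P cos θ = m g sin θ + μ_s N = m g sin θ + μ_s (m g cos θ + P sin θ).
Solving, P (cos θ − μ_s sin θ) = m g (sin θ + μ_s cos θ), so P = 114×9.81×(sin 21° + 0.56 cos 21°)/(cos 21° − 0.56 sin 21°) = 1120×0.8812/0.7329 = 1340 N.

P ≈ 1340 N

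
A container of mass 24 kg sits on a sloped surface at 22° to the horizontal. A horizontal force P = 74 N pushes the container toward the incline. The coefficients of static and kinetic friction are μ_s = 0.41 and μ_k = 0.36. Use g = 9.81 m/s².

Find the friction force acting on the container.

Normal direction: N = m g cos θ + P sin θ = 246 N.
Along the incline, the net driving force (taking up-slope positive) is P cos θ − m g sin θ = 68.61 − 88.2 = -19.59 N, so equilibrium requires friction f = 19.59 N (up-slope).
Maximum static friction: μ_s N = 0.41 × 246 = 100.9 N.
Since 19.59 N is within the 100.9 N limit, the container stays put and friction is exactly 19.6 N.

f ≈ 19.6 N (up the incline)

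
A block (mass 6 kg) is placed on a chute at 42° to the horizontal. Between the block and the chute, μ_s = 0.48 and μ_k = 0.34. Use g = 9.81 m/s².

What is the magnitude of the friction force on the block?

f ≈ 14.9 N (up the incline)

The normal reaction is N = m g cos θ = 43.74 N.
Along the slope the weight component is m g sin θ = 39.39 N; friction must supply exactly this, acting up-slope.
Maximum static friction available: μ_s N = 0.48 × 43.74 = 21 N.
Since |39.39| > 21 N, static friction cannot hold it; the block slides down the incline and kinetic friction applies: f = μ_k N = 0.34 × 43.74 = 14.9 N.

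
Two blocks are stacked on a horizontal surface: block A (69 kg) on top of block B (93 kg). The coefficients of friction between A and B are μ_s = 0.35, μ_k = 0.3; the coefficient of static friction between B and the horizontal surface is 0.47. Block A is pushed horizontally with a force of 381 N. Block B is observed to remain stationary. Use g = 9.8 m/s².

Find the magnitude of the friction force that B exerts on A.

f ≈ 203 N

Normal force at the A–B interface: N₁ = m_A g = 676.2 N.
Maximum static friction on A from B: μ_s N₁ = 0.35×676.2 = 236.7 N.
P = 381 N exceeds that limit, so A slips over B and the interface friction becomes kinetic: f₁ = μ_k N₁ = 0.3×676.2 = 203 N.
By Newton's third law B feels 203 N forward from A. With B stationary, the floor's static friction on B balances it: f₂ = 203 N (well within μ_s(m_A+m_B)g = 746.2 N).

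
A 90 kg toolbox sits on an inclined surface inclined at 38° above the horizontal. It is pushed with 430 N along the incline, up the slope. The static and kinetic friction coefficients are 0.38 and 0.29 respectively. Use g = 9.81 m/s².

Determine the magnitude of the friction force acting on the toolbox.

f ≈ 114 N (up the incline)

The normal reaction is N = m g cos θ = 695.7 N.
The friction needed for equilibrium is m g sin θ − P = 543.6 − 430 = 113.6 N, measured positive up-slope.
Static friction can supply at most μ_s N = 264.4 N.
Since |113.6| ≤ 264.4 N, no slip — friction simply equals what equilibrium demands.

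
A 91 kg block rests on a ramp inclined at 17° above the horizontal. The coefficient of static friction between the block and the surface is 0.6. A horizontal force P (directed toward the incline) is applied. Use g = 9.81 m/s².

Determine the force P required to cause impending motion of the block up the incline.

At impending motion up the slope, friction acts down-slope at its limit: f = μ_s N.
Perpendicular to the incline: N = m g cos θ + P sin θ.
Along the incline: P cos θ = m g sin θ + μ_s N = m g sin θ + μ_s (m g cos θ + P sin θ).
Solving, P (cos θ − μ_s sin θ) = m g (sin θ + μ_s cos θ), so P = 91×9.81×(sin 17° + 0.6 cos 17°)/(cos 17° − 0.6 sin 17°) = 893×0.8662/0.7809 = 990 N.

P ≈ 990 N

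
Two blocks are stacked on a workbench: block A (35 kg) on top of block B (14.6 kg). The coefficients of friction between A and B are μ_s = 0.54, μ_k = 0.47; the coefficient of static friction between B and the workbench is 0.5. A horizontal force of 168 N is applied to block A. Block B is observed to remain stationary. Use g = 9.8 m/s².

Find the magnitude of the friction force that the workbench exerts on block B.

f ≈ 168 N

Normal force at the A–B interface: N₁ = m_A g = 343 N.
Maximum static friction on A from B: μ_s N₁ = 0.54×343 = 185.2 N.
P = 168 N is within that limit, so A and B move together (both at rest); the A–B friction is simply f₁ = P = 168 N.
B experiences an equal 168 N forward from A (third law). B is in equilibrium, so the floor supplies f₂ = 168 N of static friction (limit μ_s(m_A+m_B)g = 243 N, not exceeded).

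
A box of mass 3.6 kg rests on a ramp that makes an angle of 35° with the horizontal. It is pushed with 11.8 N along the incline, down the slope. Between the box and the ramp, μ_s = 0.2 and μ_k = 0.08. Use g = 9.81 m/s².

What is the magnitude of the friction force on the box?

f ≈ 2.31 N (up the incline)

The normal reaction is N = m g cos θ = 28.93 N.
For equilibrium along the incline the friction force must supply f = m g sin θ + P = 20.26 + 11.8 = 32.06 N (positive meaning up-slope).
Maximum static friction available: μ_s N = 0.2 × 28.93 = 5.786 N.
Since |32.06| > 5.786 N, static friction cannot hold it; the box slides down the incline and kinetic friction applies: f = μ_k N = 0.08 × 28.93 = 2.31 N.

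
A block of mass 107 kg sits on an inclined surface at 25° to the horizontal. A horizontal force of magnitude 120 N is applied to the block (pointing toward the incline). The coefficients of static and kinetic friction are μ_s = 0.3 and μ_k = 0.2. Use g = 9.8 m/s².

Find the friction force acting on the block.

The horizontal push has a component P sin θ into the surface, so N = m g cos θ + P sin θ = 950.4 + 50.71 = 1001 N.
Parallel to the incline: P cos θ − m g sin θ = 108.8 − 443.2 = -334.4 N; the friction needed to balance this is 334.4 N acting up the slope.
The limit of static friction is μ_s N = 300.3 N.
The required 334.4 N exceeds the static limit, so the block slides down-slope and f = μ_k N = 0.2×1001 = 200 N.

f ≈ 200 N (up the incline)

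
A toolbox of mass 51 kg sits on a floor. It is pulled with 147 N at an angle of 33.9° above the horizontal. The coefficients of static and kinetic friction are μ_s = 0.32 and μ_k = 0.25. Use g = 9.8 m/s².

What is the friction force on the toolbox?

f ≈ 122 N

Vertical equilibrium gives N = m g − P sin α = 417.8 N.
For equilibrium, f = P cos α = 147×cos 33.9° = 122 N.
μ_s N = 0.32 × 417.8 = 133.7 N.
122 ≤ 133.7 N → static; friction equals the required 122 N.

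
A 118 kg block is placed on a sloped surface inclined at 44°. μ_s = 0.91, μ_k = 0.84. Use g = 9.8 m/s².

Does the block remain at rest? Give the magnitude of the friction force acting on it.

N = m g cos θ = 832 N.
Down-slope weight component: m g sin θ = 803 N.
μ_s N = 757 N.
803 > 757 N, so it slides; kinetic friction f = μ_k N = 0.84×832 = 699 N.

f ≈ 699 N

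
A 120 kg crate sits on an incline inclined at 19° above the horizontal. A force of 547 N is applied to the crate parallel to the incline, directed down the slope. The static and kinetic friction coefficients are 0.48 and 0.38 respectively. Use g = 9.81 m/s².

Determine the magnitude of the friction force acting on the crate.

f ≈ 423 N (up the incline)

Normal force: N = m g cos θ = 120 × 9.81 × cos 19° = 1113 N.
For equilibrium along the incline the friction force must supply f = m g sin θ + P = 383.3 + 547 = 930.3 N (positive meaning up-slope).
Static friction can supply at most μ_s N = 534.3 N.
Since |930.3| > 534.3 N, static friction cannot hold it; the crate slides down the incline and kinetic friction applies: f = μ_k N = 0.38 × 1113 = 423 N.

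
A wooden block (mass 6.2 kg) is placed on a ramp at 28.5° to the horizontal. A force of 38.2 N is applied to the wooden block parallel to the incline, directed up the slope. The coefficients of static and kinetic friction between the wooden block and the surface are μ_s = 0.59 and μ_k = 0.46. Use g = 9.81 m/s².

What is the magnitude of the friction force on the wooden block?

The normal reaction is N = m g cos θ = 53.45 N.
Parallel to the incline, ΣF = 0 gives f = m g sin θ − P = 29.02 − 38.2 = -9.178 N (up-slope positive).
Static friction can supply at most μ_s N = 31.54 N.
Since |-9.178| ≤ 31.54 N, static friction is sufficient; f equals the required value, not μ_s N.

f ≈ 9.18 N (down the incline)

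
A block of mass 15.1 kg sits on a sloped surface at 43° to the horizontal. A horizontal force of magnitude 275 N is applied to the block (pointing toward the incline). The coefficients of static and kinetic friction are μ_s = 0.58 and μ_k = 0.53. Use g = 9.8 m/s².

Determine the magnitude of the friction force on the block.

Resolve perpendicular to the incline: N = m g cos θ + P sin θ = 15.1×9.8×cos 43° + 275×sin 43° = 295.8 N.
Parallel to the incline: P cos θ − m g sin θ = 201.1 − 100.9 = 100.2 N; the friction needed to balance this is 100.2 N acting down the slope.
The limit of static friction is μ_s N = 171.5 N.
Since 100.2 N is within the 171.5 N limit, the block stays put and friction is exactly 100 N.

f ≈ 100 N (down the incline)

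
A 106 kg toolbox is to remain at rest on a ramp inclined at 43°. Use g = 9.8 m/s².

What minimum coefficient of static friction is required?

μ_s,min ≈ 0.933

At the slip threshold m g sin θ = μ_s m g cos θ, so μ_s,min = tan θ.
μ_s,min = tan 43° = 0.933.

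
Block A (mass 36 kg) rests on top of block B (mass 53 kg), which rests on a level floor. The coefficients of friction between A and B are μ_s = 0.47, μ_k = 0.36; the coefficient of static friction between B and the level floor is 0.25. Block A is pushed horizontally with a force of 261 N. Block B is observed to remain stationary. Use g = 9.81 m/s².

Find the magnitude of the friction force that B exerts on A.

Normal force at the A–B interface: N₁ = m_A g = 353.2 N.
So the A–B interface can sustain at most μ_s N₁ = 166 N of static friction.
P = 261 N exceeds that limit, so A slips over B and the interface friction becomes kinetic: f₁ = μ_k N₁ = 0.36×353.2 = 127 N.
B experiences an equal 127 N forward from A (third law). B is in equilibrium, so the floor supplies f₂ = 127 N of static friction (limit μ_s(m_A+m_B)g = 218.3 N, not exceeded).

f ≈ 127 N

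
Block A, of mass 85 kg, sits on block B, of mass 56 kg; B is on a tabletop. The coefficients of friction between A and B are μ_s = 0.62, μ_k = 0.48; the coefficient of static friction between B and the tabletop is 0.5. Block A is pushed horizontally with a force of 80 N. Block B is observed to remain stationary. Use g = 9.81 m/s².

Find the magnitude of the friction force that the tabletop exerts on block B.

Normal force at the A–B interface: N₁ = m_A g = 833.9 N.
Maximum static friction on A from B: μ_s N₁ = 0.62×833.9 = 517 N.
P = 80 N is within that limit, so A and B move together (both at rest); the A–B friction is simply f₁ = P = 80 N.
B experiences an equal 80 N forward from A (third law). B is in equilibrium, so the floor supplies f₂ = 80 N of static friction (limit μ_s(m_A+m_B)g = 691.6 N, not exceeded).

f ≈ 80 N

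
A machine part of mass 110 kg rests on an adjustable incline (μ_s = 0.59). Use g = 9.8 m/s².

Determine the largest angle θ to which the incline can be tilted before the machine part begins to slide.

θ_max ≈ 30.5°

At the slip threshold, m g sin θ = μ_s · m g cos θ, so tan θ = μ_s.
θ_max = arctan(0.59) = 30.5°.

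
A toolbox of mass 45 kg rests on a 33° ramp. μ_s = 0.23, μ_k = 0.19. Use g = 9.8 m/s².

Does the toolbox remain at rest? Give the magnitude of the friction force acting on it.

f ≈ 70.3 N

N = m g cos θ = 370 N.
Down-slope weight component: m g sin θ = 240 N.
μ_s N = 85.1 N.
240 > 85.1 N, so it slides; kinetic friction f = μ_k N = 0.19×370 = 70.3 N.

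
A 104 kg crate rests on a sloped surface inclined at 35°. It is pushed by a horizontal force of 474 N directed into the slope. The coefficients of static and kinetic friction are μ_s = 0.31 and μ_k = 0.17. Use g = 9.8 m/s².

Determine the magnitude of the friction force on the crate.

f ≈ 196 N (up the incline)

Normal direction: N = m g cos θ + P sin θ = 1107 N.
Parallel to the incline: P cos θ − m g sin θ = 388.3 − 584.6 = -196.3 N; the friction needed to balance this is 196.3 N acting up the slope.
Maximum static friction: μ_s N = 0.31 × 1107 = 343.1 N.
|f_req| = 196.3 ≤ 343.1 N → the crate is in equilibrium; friction equals the required value.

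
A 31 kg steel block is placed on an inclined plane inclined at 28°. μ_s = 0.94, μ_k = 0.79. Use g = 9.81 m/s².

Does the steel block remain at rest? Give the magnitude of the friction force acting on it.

N = m g cos θ = 269 N.
Down-slope weight component: m g sin θ = 143 N.
μ_s N = 252 N.
143 ≤ 252 N, so it stays put; friction = 143 N.

f ≈ 143 N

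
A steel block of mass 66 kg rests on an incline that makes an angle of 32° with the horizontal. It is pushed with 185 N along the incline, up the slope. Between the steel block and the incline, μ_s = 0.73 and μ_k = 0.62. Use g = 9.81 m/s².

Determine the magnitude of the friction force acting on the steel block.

f ≈ 158 N (up the incline)

Perpendicular to the surface, N = m g cos θ = 66·9.81·cos 32° = 549.1 N.
The friction needed for equilibrium is m g sin θ − P = 343.1 − 185 = 158.1 N, measured positive up-slope.
Static friction can supply at most μ_s N = 400.8 N.
Since |158.1| ≤ 400.8 N, the steel block remains in static equilibrium and friction takes exactly the required value.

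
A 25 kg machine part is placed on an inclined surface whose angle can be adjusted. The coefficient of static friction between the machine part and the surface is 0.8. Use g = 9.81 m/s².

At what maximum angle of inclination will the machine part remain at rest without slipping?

θ_max ≈ 38.7°

At the slip threshold, m g sin θ = μ_s · m g cos θ, so tan θ = μ_s.
θ_max = arctan(0.8) = 38.7°.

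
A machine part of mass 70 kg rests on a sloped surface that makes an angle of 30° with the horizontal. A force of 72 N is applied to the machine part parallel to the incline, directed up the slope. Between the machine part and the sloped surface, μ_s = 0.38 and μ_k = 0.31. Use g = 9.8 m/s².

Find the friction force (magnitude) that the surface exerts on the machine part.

f ≈ 184 N (up the incline)

The normal reaction is N = m g cos θ = 594.1 N.
The friction needed for equilibrium is m g sin θ − P = 343 − 72 = 271 N, measured positive up-slope.
Maximum static friction available: μ_s N = 0.38 × 594.1 = 225.8 N.
Since |271| > 225.8 N, static friction cannot hold it; the machine part slides down the incline and kinetic friction applies: f = μ_k N = 0.31 × 594.1 = 184 N.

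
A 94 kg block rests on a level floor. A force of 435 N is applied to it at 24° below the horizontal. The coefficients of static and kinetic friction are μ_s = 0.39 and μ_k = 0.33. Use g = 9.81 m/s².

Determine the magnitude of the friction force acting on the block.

f ≈ 397 N

Vertical equilibrium gives N = m g + P sin α = 1099 N.
For equilibrium, f = P cos α = 435×cos 24° = 397.4 N.
μ_s N = 0.39 × 1099 = 428.6 N.
Since 397.4 N does not exceed the limit, the block stays at rest and f = 397 N.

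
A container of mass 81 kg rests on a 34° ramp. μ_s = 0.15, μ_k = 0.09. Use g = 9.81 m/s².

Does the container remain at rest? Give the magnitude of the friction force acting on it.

N = m g cos θ = 659 N.
Down-slope weight component: m g sin θ = 444 N.
μ_s N = 98.8 N.
444 > 98.8 N, so it slides; kinetic friction f = μ_k N = 0.09×659 = 59.3 N.

f ≈ 59.3 N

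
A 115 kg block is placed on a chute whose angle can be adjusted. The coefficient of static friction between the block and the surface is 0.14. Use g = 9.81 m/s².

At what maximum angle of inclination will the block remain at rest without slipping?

At the slip threshold, m g sin θ = μ_s · m g cos θ, so tan θ = μ_s.
θ_max = arctan(0.14) = 7.97°.

θ_max ≈ 7.97°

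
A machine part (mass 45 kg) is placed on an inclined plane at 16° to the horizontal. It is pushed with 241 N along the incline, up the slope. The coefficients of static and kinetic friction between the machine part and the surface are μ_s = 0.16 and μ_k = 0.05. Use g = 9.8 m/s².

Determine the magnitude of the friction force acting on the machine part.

Normal force: N = m g cos θ = 45 × 9.8 × cos 16° = 423.9 N.
For equilibrium along the incline the friction force must supply f = m g sin θ − P = 121.6 − 241 = -119.4 N (positive meaning up-slope).
The static-friction ceiling is μ_s N = 0.16 × 423.9 = 67.83 N.
|-119.4| exceeds 67.83 N, so the machine part slips up-slope; friction is kinetic, f = μ_k N = 0.05×423.9 = 21.2 N.

f ≈ 21.2 N (down the incline)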